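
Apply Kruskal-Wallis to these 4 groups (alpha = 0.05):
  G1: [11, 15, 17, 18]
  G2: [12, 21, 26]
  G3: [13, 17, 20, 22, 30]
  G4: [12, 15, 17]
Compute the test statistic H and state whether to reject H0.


Step 1: Combine all N = 15 observations and assign midranks.
sorted (value, group, rank): (11,G1,1), (12,G2,2.5), (12,G4,2.5), (13,G3,4), (15,G1,5.5), (15,G4,5.5), (17,G1,8), (17,G3,8), (17,G4,8), (18,G1,10), (20,G3,11), (21,G2,12), (22,G3,13), (26,G2,14), (30,G3,15)
Step 2: Sum ranks within each group.
R_1 = 24.5 (n_1 = 4)
R_2 = 28.5 (n_2 = 3)
R_3 = 51 (n_3 = 5)
R_4 = 16 (n_4 = 3)
Step 3: H = 12/(N(N+1)) * sum(R_i^2/n_i) - 3(N+1)
     = 12/(15*16) * (24.5^2/4 + 28.5^2/3 + 51^2/5 + 16^2/3) - 3*16
     = 0.050000 * 1026.35 - 48
     = 3.317292.
Step 4: Ties present; correction factor C = 1 - 36/(15^3 - 15) = 0.989286. Corrected H = 3.317292 / 0.989286 = 3.353219.
Step 5: Under H0, H ~ chi^2(3); p-value = 0.340304.
Step 6: alpha = 0.05. fail to reject H0.

H = 3.3532, df = 3, p = 0.340304, fail to reject H0.


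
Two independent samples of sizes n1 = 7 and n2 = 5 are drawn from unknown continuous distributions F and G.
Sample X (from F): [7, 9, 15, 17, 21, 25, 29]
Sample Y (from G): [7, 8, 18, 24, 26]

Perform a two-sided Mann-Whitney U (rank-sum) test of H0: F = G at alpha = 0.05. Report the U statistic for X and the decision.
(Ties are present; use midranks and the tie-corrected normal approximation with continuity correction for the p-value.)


Step 1: Combine and sort all 12 observations; assign midranks.
sorted (value, group): (7,X), (7,Y), (8,Y), (9,X), (15,X), (17,X), (18,Y), (21,X), (24,Y), (25,X), (26,Y), (29,X)
ranks: 7->1.5, 7->1.5, 8->3, 9->4, 15->5, 17->6, 18->7, 21->8, 24->9, 25->10, 26->11, 29->12
Step 2: Rank sum for X: R1 = 1.5 + 4 + 5 + 6 + 8 + 10 + 12 = 46.5.
Step 3: U_X = R1 - n1(n1+1)/2 = 46.5 - 7*8/2 = 46.5 - 28 = 18.5.
       U_Y = n1*n2 - U_X = 35 - 18.5 = 16.5.
Step 4: Ties are present, so use the tie-corrected normal approximation (with continuity correction) for the p-value.
Step 5: p-value = 0.935170; compare to alpha = 0.05. fail to reject H0.

U_X = 18.5, p = 0.935170, fail to reject H0 at alpha = 0.05.


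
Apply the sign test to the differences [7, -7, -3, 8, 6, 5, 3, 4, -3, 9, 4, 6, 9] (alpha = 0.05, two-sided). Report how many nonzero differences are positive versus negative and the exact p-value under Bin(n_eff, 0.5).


Step 1: Discard zero differences. Original n = 13; n_eff = number of nonzero differences = 13.
Nonzero differences (with sign): +7, -7, -3, +8, +6, +5, +3, +4, -3, +9, +4, +6, +9
Step 2: Count signs: positive = 10, negative = 3.
Step 3: Under H0: P(positive) = 0.5, so the number of positives S ~ Bin(13, 0.5).
Step 4: Two-sided exact p-value = sum of Bin(13,0.5) probabilities at or below the observed probability = 0.092285.
Step 5: alpha = 0.05. fail to reject H0.

n_eff = 13, pos = 10, neg = 3, p = 0.092285, fail to reject H0.


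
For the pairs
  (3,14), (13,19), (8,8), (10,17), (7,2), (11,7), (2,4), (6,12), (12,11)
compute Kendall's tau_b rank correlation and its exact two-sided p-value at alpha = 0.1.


Step 1: Enumerate the 36 unordered pairs (i,j) with i<j and classify each by sign(x_j-x_i) * sign(y_j-y_i).
  (1,2):dx=+10,dy=+5->C; (1,3):dx=+5,dy=-6->D; (1,4):dx=+7,dy=+3->C; (1,5):dx=+4,dy=-12->D
  (1,6):dx=+8,dy=-7->D; (1,7):dx=-1,dy=-10->C; (1,8):dx=+3,dy=-2->D; (1,9):dx=+9,dy=-3->D
  (2,3):dx=-5,dy=-11->C; (2,4):dx=-3,dy=-2->C; (2,5):dx=-6,dy=-17->C; (2,6):dx=-2,dy=-12->C
  (2,7):dx=-11,dy=-15->C; (2,8):dx=-7,dy=-7->C; (2,9):dx=-1,dy=-8->C; (3,4):dx=+2,dy=+9->C
  (3,5):dx=-1,dy=-6->C; (3,6):dx=+3,dy=-1->D; (3,7):dx=-6,dy=-4->C; (3,8):dx=-2,dy=+4->D
  (3,9):dx=+4,dy=+3->C; (4,5):dx=-3,dy=-15->C; (4,6):dx=+1,dy=-10->D; (4,7):dx=-8,dy=-13->C
  (4,8):dx=-4,dy=-5->C; (4,9):dx=+2,dy=-6->D; (5,6):dx=+4,dy=+5->C; (5,7):dx=-5,dy=+2->D
  (5,8):dx=-1,dy=+10->D; (5,9):dx=+5,dy=+9->C; (6,7):dx=-9,dy=-3->C; (6,8):dx=-5,dy=+5->D
  (6,9):dx=+1,dy=+4->C; (7,8):dx=+4,dy=+8->C; (7,9):dx=+10,dy=+7->C; (8,9):dx=+6,dy=-1->D
Step 2: C = 23, D = 13, total pairs = 36.
Step 3: tau = (C - D)/(n(n-1)/2) = (23 - 13)/36 = 0.277778.
Step 4: Exact two-sided p-value (enumerate n! = 362880 permutations of y under H0): p = 0.358488.
Step 5: alpha = 0.1. fail to reject H0.

tau_b = 0.2778 (C=23, D=13), p = 0.358488, fail to reject H0.


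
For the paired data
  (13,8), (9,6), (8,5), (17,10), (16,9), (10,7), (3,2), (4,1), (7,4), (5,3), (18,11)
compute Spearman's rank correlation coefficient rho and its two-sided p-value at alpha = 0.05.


Step 1: Rank x and y separately (midranks; no ties here).
rank(x): 13->8, 9->6, 8->5, 17->10, 16->9, 10->7, 3->1, 4->2, 7->4, 5->3, 18->11
rank(y): 8->8, 6->6, 5->5, 10->10, 9->9, 7->7, 2->2, 1->1, 4->4, 3->3, 11->11
Step 2: d_i = R_x(i) - R_y(i); compute d_i^2.
  (8-8)^2=0, (6-6)^2=0, (5-5)^2=0, (10-10)^2=0, (9-9)^2=0, (7-7)^2=0, (1-2)^2=1, (2-1)^2=1, (4-4)^2=0, (3-3)^2=0, (11-11)^2=0
sum(d^2) = 2.
Step 3: rho = 1 - 6*2 / (11*(11^2 - 1)) = 1 - 12/1320 = 0.990909.
Step 4: Under H0, t = rho * sqrt((n-2)/(1-rho^2)) = 22.0966 ~ t(9).
Step 5: Two-sided p-value from the t-distribution with 9 df = 0.000000.
Step 6: alpha = 0.05. reject H0.

rho = 0.9909, p = 0.000000, reject H0 at alpha = 0.05.


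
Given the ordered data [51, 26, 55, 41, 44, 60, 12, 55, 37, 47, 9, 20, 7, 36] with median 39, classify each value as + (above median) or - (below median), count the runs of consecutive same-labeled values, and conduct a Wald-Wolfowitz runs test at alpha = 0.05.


Step 1: Compute median = 39; label A = above, B = below.
Labels in order: ABAAAABABABBBB  (n_A = 7, n_B = 7)
Step 2: Count runs R = 8.
Step 3: Under H0 (random ordering), E[R] = 2*n_A*n_B/(n_A+n_B) + 1 = 2*7*7/14 + 1 = 8.0000.
        Var[R] = 2*n_A*n_B*(2*n_A*n_B - n_A - n_B) / ((n_A+n_B)^2 * (n_A+n_B-1)) = 8232/2548 = 3.2308.
        SD[R] = 1.7974.
Step 4: R = E[R], so z = 0 with no continuity correction.
Step 5: Two-sided p-value via normal approximation = 2*(1 - Phi(|z|)) = 1.000000.
Step 6: alpha = 0.05. fail to reject H0.

R = 8, z = 0.0000, p = 1.000000, fail to reject H0.


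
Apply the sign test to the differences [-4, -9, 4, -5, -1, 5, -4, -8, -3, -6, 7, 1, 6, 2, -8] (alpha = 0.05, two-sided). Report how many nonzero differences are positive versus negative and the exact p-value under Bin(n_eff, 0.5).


Step 1: Discard zero differences. Original n = 15; n_eff = number of nonzero differences = 15.
Nonzero differences (with sign): -4, -9, +4, -5, -1, +5, -4, -8, -3, -6, +7, +1, +6, +2, -8
Step 2: Count signs: positive = 6, negative = 9.
Step 3: Under H0: P(positive) = 0.5, so the number of positives S ~ Bin(15, 0.5).
Step 4: Two-sided exact p-value = sum of Bin(15,0.5) probabilities at or below the observed probability = 0.607239.
Step 5: alpha = 0.05. fail to reject H0.

n_eff = 15, pos = 6, neg = 9, p = 0.607239, fail to reject H0.


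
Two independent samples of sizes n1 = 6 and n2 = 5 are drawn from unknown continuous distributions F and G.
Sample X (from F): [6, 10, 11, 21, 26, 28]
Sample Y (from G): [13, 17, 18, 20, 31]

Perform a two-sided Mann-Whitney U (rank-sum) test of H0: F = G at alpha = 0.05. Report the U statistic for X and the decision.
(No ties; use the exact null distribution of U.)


Step 1: Combine and sort all 11 observations; assign midranks.
sorted (value, group): (6,X), (10,X), (11,X), (13,Y), (17,Y), (18,Y), (20,Y), (21,X), (26,X), (28,X), (31,Y)
ranks: 6->1, 10->2, 11->3, 13->4, 17->5, 18->6, 20->7, 21->8, 26->9, 28->10, 31->11
Step 2: Rank sum for X: R1 = 1 + 2 + 3 + 8 + 9 + 10 = 33.
Step 3: U_X = R1 - n1(n1+1)/2 = 33 - 6*7/2 = 33 - 21 = 12.
       U_Y = n1*n2 - U_X = 30 - 12 = 18.
Step 4: No ties, so the exact null distribution of U (based on enumerating the C(11,6) = 462 equally likely rank assignments) gives the two-sided p-value.
Step 5: p-value = 0.662338; compare to alpha = 0.05. fail to reject H0.

U_X = 12, p = 0.662338, fail to reject H0 at alpha = 0.05.


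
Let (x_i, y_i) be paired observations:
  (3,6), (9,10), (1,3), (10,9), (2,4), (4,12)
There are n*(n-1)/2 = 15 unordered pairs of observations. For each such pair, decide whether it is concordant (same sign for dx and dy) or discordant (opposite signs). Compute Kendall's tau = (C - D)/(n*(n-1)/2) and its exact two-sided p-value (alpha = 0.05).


Step 1: Enumerate the 15 unordered pairs (i,j) with i<j and classify each by sign(x_j-x_i) * sign(y_j-y_i).
  (1,2):dx=+6,dy=+4->C; (1,3):dx=-2,dy=-3->C; (1,4):dx=+7,dy=+3->C; (1,5):dx=-1,dy=-2->C
  (1,6):dx=+1,dy=+6->C; (2,3):dx=-8,dy=-7->C; (2,4):dx=+1,dy=-1->D; (2,5):dx=-7,dy=-6->C
  (2,6):dx=-5,dy=+2->D; (3,4):dx=+9,dy=+6->C; (3,5):dx=+1,dy=+1->C; (3,6):dx=+3,dy=+9->C
  (4,5):dx=-8,dy=-5->C; (4,6):dx=-6,dy=+3->D; (5,6):dx=+2,dy=+8->C
Step 2: C = 12, D = 3, total pairs = 15.
Step 3: tau = (C - D)/(n(n-1)/2) = (12 - 3)/15 = 0.600000.
Step 4: Exact two-sided p-value (enumerate n! = 720 permutations of y under H0): p = 0.136111.
Step 5: alpha = 0.05. fail to reject H0.

tau_b = 0.6000 (C=12, D=3), p = 0.136111, fail to reject H0.


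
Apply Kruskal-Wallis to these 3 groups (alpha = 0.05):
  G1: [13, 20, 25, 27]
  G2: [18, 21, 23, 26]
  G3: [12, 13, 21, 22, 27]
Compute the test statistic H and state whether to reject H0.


Step 1: Combine all N = 13 observations and assign midranks.
sorted (value, group, rank): (12,G3,1), (13,G1,2.5), (13,G3,2.5), (18,G2,4), (20,G1,5), (21,G2,6.5), (21,G3,6.5), (22,G3,8), (23,G2,9), (25,G1,10), (26,G2,11), (27,G1,12.5), (27,G3,12.5)
Step 2: Sum ranks within each group.
R_1 = 30 (n_1 = 4)
R_2 = 30.5 (n_2 = 4)
R_3 = 30.5 (n_3 = 5)
Step 3: H = 12/(N(N+1)) * sum(R_i^2/n_i) - 3(N+1)
     = 12/(13*14) * (30^2/4 + 30.5^2/4 + 30.5^2/5) - 3*14
     = 0.065934 * 643.612 - 42
     = 0.435989.
Step 4: Ties present; correction factor C = 1 - 18/(13^3 - 13) = 0.991758. Corrected H = 0.435989 / 0.991758 = 0.439612.
Step 5: Under H0, H ~ chi^2(2); p-value = 0.802674.
Step 6: alpha = 0.05. fail to reject H0.

H = 0.4396, df = 2, p = 0.802674, fail to reject H0.


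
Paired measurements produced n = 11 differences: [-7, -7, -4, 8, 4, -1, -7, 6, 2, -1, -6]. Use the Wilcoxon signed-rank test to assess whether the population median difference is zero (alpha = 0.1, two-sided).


Step 1: Drop any zero differences (none here) and take |d_i|.
|d| = [7, 7, 4, 8, 4, 1, 7, 6, 2, 1, 6]
Step 2: Midrank |d_i| (ties get averaged ranks).
ranks: |7|->9, |7|->9, |4|->4.5, |8|->11, |4|->4.5, |1|->1.5, |7|->9, |6|->6.5, |2|->3, |1|->1.5, |6|->6.5
Step 3: Attach original signs; sum ranks with positive sign and with negative sign.
W+ = 11 + 4.5 + 6.5 + 3 = 25
W- = 9 + 9 + 4.5 + 1.5 + 9 + 1.5 + 6.5 = 41
(Check: W+ + W- = 66 should equal n(n+1)/2 = 66.)
Step 4: Test statistic W = min(W+, W-) = 25.
Step 5: Ties in |d|, so use the tie-corrected normal approximation.
        E[W] = n(n+1)/4 = 11*12/4 = 33.
        Tie groups: |d|=1 (t=2), |d|=4 (t=2), |d|=6 (t=2), |d|=7 (t=3); sum(t^3 - t) = 42.
        Var[W] = n(n+1)(2n+1)/24 - sum(t^3-t)/48 = 3036/24 - 42/48 = 125.625.
        z = (W - E[W]) / sqrt(Var[W]) = (25 - 33) / 11.2083 = -0.7138.
        Two-sided p = 2*Phi(z) = 0.475376.
Step 6: alpha = 0.1. fail to reject H0.

W+ = 25, W- = 41, W = min = 25, p = 0.475376, fail to reject H0.


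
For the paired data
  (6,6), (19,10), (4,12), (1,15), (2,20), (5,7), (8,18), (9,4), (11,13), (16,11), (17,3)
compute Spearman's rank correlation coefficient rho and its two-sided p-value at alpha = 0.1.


Step 1: Rank x and y separately (midranks; no ties here).
rank(x): 6->5, 19->11, 4->3, 1->1, 2->2, 5->4, 8->6, 9->7, 11->8, 16->9, 17->10
rank(y): 6->3, 10->5, 12->7, 15->9, 20->11, 7->4, 18->10, 4->2, 13->8, 11->6, 3->1
Step 2: d_i = R_x(i) - R_y(i); compute d_i^2.
  (5-3)^2=4, (11-5)^2=36, (3-7)^2=16, (1-9)^2=64, (2-11)^2=81, (4-4)^2=0, (6-10)^2=16, (7-2)^2=25, (8-8)^2=0, (9-6)^2=9, (10-1)^2=81
sum(d^2) = 332.
Step 3: rho = 1 - 6*332 / (11*(11^2 - 1)) = 1 - 1992/1320 = -0.509091.
Step 4: Under H0, t = rho * sqrt((n-2)/(1-rho^2)) = -1.7744 ~ t(9).
Step 5: Two-sided p-value from the t-distribution with 9 df = 0.109737.
Step 6: alpha = 0.1. fail to reject H0.

rho = -0.5091, p = 0.109737, fail to reject H0 at alpha = 0.1.


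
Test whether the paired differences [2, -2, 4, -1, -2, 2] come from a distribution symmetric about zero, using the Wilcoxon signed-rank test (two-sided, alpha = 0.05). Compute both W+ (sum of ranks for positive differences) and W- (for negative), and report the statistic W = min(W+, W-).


Step 1: Drop any zero differences (none here) and take |d_i|.
|d| = [2, 2, 4, 1, 2, 2]
Step 2: Midrank |d_i| (ties get averaged ranks).
ranks: |2|->3.5, |2|->3.5, |4|->6, |1|->1, |2|->3.5, |2|->3.5
Step 3: Attach original signs; sum ranks with positive sign and with negative sign.
W+ = 3.5 + 6 + 3.5 = 13
W- = 3.5 + 1 + 3.5 = 8
(Check: W+ + W- = 21 should equal n(n+1)/2 = 21.)
Step 4: Test statistic W = min(W+, W-) = 8.
Step 5: Ties in |d|, so use the tie-corrected normal approximation.
        E[W] = n(n+1)/4 = 6*7/4 = 10.5.
        Tie groups: |d|=2 (t=4); sum(t^3 - t) = 60.
        Var[W] = n(n+1)(2n+1)/24 - sum(t^3-t)/48 = 546/24 - 60/48 = 21.5.
        z = (W - E[W]) / sqrt(Var[W]) = (8 - 10.5) / 4.6368 = -0.5392.
        Two-sided p = 2*Phi(z) = 0.589774.
Step 6: alpha = 0.05. fail to reject H0.

W+ = 13, W- = 8, W = min = 8, p = 0.589774, fail to reject H0.


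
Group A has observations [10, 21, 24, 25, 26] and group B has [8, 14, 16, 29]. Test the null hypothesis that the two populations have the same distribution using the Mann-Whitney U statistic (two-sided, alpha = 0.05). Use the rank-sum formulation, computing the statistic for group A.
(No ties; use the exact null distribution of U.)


Step 1: Combine and sort all 9 observations; assign midranks.
sorted (value, group): (8,Y), (10,X), (14,Y), (16,Y), (21,X), (24,X), (25,X), (26,X), (29,Y)
ranks: 8->1, 10->2, 14->3, 16->4, 21->5, 24->6, 25->7, 26->8, 29->9
Step 2: Rank sum for X: R1 = 2 + 5 + 6 + 7 + 8 = 28.
Step 3: U_X = R1 - n1(n1+1)/2 = 28 - 5*6/2 = 28 - 15 = 13.
       U_Y = n1*n2 - U_X = 20 - 13 = 7.
Step 4: No ties, so the exact null distribution of U (based on enumerating the C(9,5) = 126 equally likely rank assignments) gives the two-sided p-value.
Step 5: p-value = 0.555556; compare to alpha = 0.05. fail to reject H0.

U_X = 13, p = 0.555556, fail to reject H0 at alpha = 0.05.


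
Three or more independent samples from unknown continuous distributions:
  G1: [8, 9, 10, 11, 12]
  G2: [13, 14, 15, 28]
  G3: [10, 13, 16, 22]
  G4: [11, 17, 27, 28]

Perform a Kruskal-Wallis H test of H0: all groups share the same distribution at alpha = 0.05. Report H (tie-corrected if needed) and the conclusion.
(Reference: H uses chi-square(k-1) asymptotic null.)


Step 1: Combine all N = 17 observations and assign midranks.
sorted (value, group, rank): (8,G1,1), (9,G1,2), (10,G1,3.5), (10,G3,3.5), (11,G1,5.5), (11,G4,5.5), (12,G1,7), (13,G2,8.5), (13,G3,8.5), (14,G2,10), (15,G2,11), (16,G3,12), (17,G4,13), (22,G3,14), (27,G4,15), (28,G2,16.5), (28,G4,16.5)
Step 2: Sum ranks within each group.
R_1 = 19 (n_1 = 5)
R_2 = 46 (n_2 = 4)
R_3 = 38 (n_3 = 4)
R_4 = 50 (n_4 = 4)
Step 3: H = 12/(N(N+1)) * sum(R_i^2/n_i) - 3(N+1)
     = 12/(17*18) * (19^2/5 + 46^2/4 + 38^2/4 + 50^2/4) - 3*18
     = 0.039216 * 1587.2 - 54
     = 8.243137.
Step 4: Ties present; correction factor C = 1 - 24/(17^3 - 17) = 0.995098. Corrected H = 8.243137 / 0.995098 = 8.283744.
Step 5: Under H0, H ~ chi^2(3); p-value = 0.040498.
Step 6: alpha = 0.05. reject H0.

H = 8.2837, df = 3, p = 0.040498, reject H0.


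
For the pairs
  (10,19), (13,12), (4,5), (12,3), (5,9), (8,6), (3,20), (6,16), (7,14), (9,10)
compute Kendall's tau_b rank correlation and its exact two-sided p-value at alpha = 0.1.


Step 1: Enumerate the 45 unordered pairs (i,j) with i<j and classify each by sign(x_j-x_i) * sign(y_j-y_i).
  (1,2):dx=+3,dy=-7->D; (1,3):dx=-6,dy=-14->C; (1,4):dx=+2,dy=-16->D; (1,5):dx=-5,dy=-10->C
  (1,6):dx=-2,dy=-13->C; (1,7):dx=-7,dy=+1->D; (1,8):dx=-4,dy=-3->C; (1,9):dx=-3,dy=-5->C
  (1,10):dx=-1,dy=-9->C; (2,3):dx=-9,dy=-7->C; (2,4):dx=-1,dy=-9->C; (2,5):dx=-8,dy=-3->C
  (2,6):dx=-5,dy=-6->C; (2,7):dx=-10,dy=+8->D; (2,8):dx=-7,dy=+4->D; (2,9):dx=-6,dy=+2->D
  (2,10):dx=-4,dy=-2->C; (3,4):dx=+8,dy=-2->D; (3,5):dx=+1,dy=+4->C; (3,6):dx=+4,dy=+1->C
  (3,7):dx=-1,dy=+15->D; (3,8):dx=+2,dy=+11->C; (3,9):dx=+3,dy=+9->C; (3,10):dx=+5,dy=+5->C
  (4,5):dx=-7,dy=+6->D; (4,6):dx=-4,dy=+3->D; (4,7):dx=-9,dy=+17->D; (4,8):dx=-6,dy=+13->D
  (4,9):dx=-5,dy=+11->D; (4,10):dx=-3,dy=+7->D; (5,6):dx=+3,dy=-3->D; (5,7):dx=-2,dy=+11->D
  (5,8):dx=+1,dy=+7->C; (5,9):dx=+2,dy=+5->C; (5,10):dx=+4,dy=+1->C; (6,7):dx=-5,dy=+14->D
  (6,8):dx=-2,dy=+10->D; (6,9):dx=-1,dy=+8->D; (6,10):dx=+1,dy=+4->C; (7,8):dx=+3,dy=-4->D
  (7,9):dx=+4,dy=-6->D; (7,10):dx=+6,dy=-10->D; (8,9):dx=+1,dy=-2->D; (8,10):dx=+3,dy=-6->D
  (9,10):dx=+2,dy=-4->D
Step 2: C = 20, D = 25, total pairs = 45.
Step 3: tau = (C - D)/(n(n-1)/2) = (20 - 25)/45 = -0.111111.
Step 4: Exact two-sided p-value (enumerate n! = 3628800 permutations of y under H0): p = 0.727490.
Step 5: alpha = 0.1. fail to reject H0.

tau_b = -0.1111 (C=20, D=25), p = 0.727490, fail to reject H0.


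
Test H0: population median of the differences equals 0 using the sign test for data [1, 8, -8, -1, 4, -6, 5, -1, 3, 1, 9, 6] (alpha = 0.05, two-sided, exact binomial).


Step 1: Discard zero differences. Original n = 12; n_eff = number of nonzero differences = 12.
Nonzero differences (with sign): +1, +8, -8, -1, +4, -6, +5, -1, +3, +1, +9, +6
Step 2: Count signs: positive = 8, negative = 4.
Step 3: Under H0: P(positive) = 0.5, so the number of positives S ~ Bin(12, 0.5).
Step 4: Two-sided exact p-value = sum of Bin(12,0.5) probabilities at or below the observed probability = 0.387695.
Step 5: alpha = 0.05. fail to reject H0.

n_eff = 12, pos = 8, neg = 4, p = 0.387695, fail to reject H0.


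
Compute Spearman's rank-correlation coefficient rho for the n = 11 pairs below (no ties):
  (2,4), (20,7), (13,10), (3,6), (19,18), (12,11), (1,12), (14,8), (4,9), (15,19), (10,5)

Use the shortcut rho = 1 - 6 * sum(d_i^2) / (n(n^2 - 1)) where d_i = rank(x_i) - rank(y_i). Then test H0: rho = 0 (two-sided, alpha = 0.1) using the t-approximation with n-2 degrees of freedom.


Step 1: Rank x and y separately (midranks; no ties here).
rank(x): 2->2, 20->11, 13->7, 3->3, 19->10, 12->6, 1->1, 14->8, 4->4, 15->9, 10->5
rank(y): 4->1, 7->4, 10->7, 6->3, 18->10, 11->8, 12->9, 8->5, 9->6, 19->11, 5->2
Step 2: d_i = R_x(i) - R_y(i); compute d_i^2.
  (2-1)^2=1, (11-4)^2=49, (7-7)^2=0, (3-3)^2=0, (10-10)^2=0, (6-8)^2=4, (1-9)^2=64, (8-5)^2=9, (4-6)^2=4, (9-11)^2=4, (5-2)^2=9
sum(d^2) = 144.
Step 3: rho = 1 - 6*144 / (11*(11^2 - 1)) = 1 - 864/1320 = 0.345455.
Step 4: Under H0, t = rho * sqrt((n-2)/(1-rho^2)) = 1.1044 ~ t(9).
Step 5: Two-sided p-value from the t-distribution with 9 df = 0.298089.
Step 6: alpha = 0.1. fail to reject H0.

rho = 0.3455, p = 0.298089, fail to reject H0 at alpha = 0.1.


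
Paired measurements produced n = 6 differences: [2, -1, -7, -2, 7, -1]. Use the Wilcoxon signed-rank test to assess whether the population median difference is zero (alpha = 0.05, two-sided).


Step 1: Drop any zero differences (none here) and take |d_i|.
|d| = [2, 1, 7, 2, 7, 1]
Step 2: Midrank |d_i| (ties get averaged ranks).
ranks: |2|->3.5, |1|->1.5, |7|->5.5, |2|->3.5, |7|->5.5, |1|->1.5
Step 3: Attach original signs; sum ranks with positive sign and with negative sign.
W+ = 3.5 + 5.5 = 9
W- = 1.5 + 5.5 + 3.5 + 1.5 = 12
(Check: W+ + W- = 21 should equal n(n+1)/2 = 21.)
Step 4: Test statistic W = min(W+, W-) = 9.
Step 5: Ties in |d|, so use the tie-corrected normal approximation.
        E[W] = n(n+1)/4 = 6*7/4 = 10.5.
        Tie groups: |d|=1 (t=2), |d|=2 (t=2), |d|=7 (t=2); sum(t^3 - t) = 18.
        Var[W] = n(n+1)(2n+1)/24 - sum(t^3-t)/48 = 546/24 - 18/48 = 22.375.
        z = (W - E[W]) / sqrt(Var[W]) = (9 - 10.5) / 4.7302 = -0.3171.
        Two-sided p = 2*Phi(z) = 0.751160.
Step 6: alpha = 0.05. fail to reject H0.

W+ = 9, W- = 12, W = min = 9, p = 0.751160, fail to reject H0.


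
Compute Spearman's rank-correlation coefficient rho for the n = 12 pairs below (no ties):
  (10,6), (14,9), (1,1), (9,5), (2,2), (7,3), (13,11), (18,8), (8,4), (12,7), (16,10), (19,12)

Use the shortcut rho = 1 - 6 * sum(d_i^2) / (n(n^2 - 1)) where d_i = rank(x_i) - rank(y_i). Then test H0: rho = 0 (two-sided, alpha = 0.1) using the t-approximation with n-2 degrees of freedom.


Step 1: Rank x and y separately (midranks; no ties here).
rank(x): 10->6, 14->9, 1->1, 9->5, 2->2, 7->3, 13->8, 18->11, 8->4, 12->7, 16->10, 19->12
rank(y): 6->6, 9->9, 1->1, 5->5, 2->2, 3->3, 11->11, 8->8, 4->4, 7->7, 10->10, 12->12
Step 2: d_i = R_x(i) - R_y(i); compute d_i^2.
  (6-6)^2=0, (9-9)^2=0, (1-1)^2=0, (5-5)^2=0, (2-2)^2=0, (3-3)^2=0, (8-11)^2=9, (11-8)^2=9, (4-4)^2=0, (7-7)^2=0, (10-10)^2=0, (12-12)^2=0
sum(d^2) = 18.
Step 3: rho = 1 - 6*18 / (12*(12^2 - 1)) = 1 - 108/1716 = 0.937063.
Step 4: Under H0, t = rho * sqrt((n-2)/(1-rho^2)) = 8.4868 ~ t(10).
Step 5: Two-sided p-value from the t-distribution with 10 df = 0.000007.
Step 6: alpha = 0.1. reject H0.

rho = 0.9371, p = 0.000007, reject H0 at alpha = 0.1.


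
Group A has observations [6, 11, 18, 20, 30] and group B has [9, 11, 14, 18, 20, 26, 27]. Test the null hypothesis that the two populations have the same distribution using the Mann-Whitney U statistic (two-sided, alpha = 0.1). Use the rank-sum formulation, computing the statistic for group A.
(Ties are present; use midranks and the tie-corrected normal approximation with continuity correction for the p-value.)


Step 1: Combine and sort all 12 observations; assign midranks.
sorted (value, group): (6,X), (9,Y), (11,X), (11,Y), (14,Y), (18,X), (18,Y), (20,X), (20,Y), (26,Y), (27,Y), (30,X)
ranks: 6->1, 9->2, 11->3.5, 11->3.5, 14->5, 18->6.5, 18->6.5, 20->8.5, 20->8.5, 26->10, 27->11, 30->12
Step 2: Rank sum for X: R1 = 1 + 3.5 + 6.5 + 8.5 + 12 = 31.5.
Step 3: U_X = R1 - n1(n1+1)/2 = 31.5 - 5*6/2 = 31.5 - 15 = 16.5.
       U_Y = n1*n2 - U_X = 35 - 16.5 = 18.5.
Step 4: Ties are present, so use the tie-corrected normal approximation (with continuity correction) for the p-value.
Step 5: p-value = 0.934942; compare to alpha = 0.1. fail to reject H0.

U_X = 16.5, p = 0.934942, fail to reject H0 at alpha = 0.1.


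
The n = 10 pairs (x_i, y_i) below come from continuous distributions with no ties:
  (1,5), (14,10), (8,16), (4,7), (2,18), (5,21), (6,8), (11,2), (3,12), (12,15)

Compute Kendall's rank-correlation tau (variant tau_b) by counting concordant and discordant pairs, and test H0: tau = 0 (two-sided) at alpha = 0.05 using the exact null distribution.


Step 1: Enumerate the 45 unordered pairs (i,j) with i<j and classify each by sign(x_j-x_i) * sign(y_j-y_i).
  (1,2):dx=+13,dy=+5->C; (1,3):dx=+7,dy=+11->C; (1,4):dx=+3,dy=+2->C; (1,5):dx=+1,dy=+13->C
  (1,6):dx=+4,dy=+16->C; (1,7):dx=+5,dy=+3->C; (1,8):dx=+10,dy=-3->D; (1,9):dx=+2,dy=+7->C
  (1,10):dx=+11,dy=+10->C; (2,3):dx=-6,dy=+6->D; (2,4):dx=-10,dy=-3->C; (2,5):dx=-12,dy=+8->D
  (2,6):dx=-9,dy=+11->D; (2,7):dx=-8,dy=-2->C; (2,8):dx=-3,dy=-8->C; (2,9):dx=-11,dy=+2->D
  (2,10):dx=-2,dy=+5->D; (3,4):dx=-4,dy=-9->C; (3,5):dx=-6,dy=+2->D; (3,6):dx=-3,dy=+5->D
  (3,7):dx=-2,dy=-8->C; (3,8):dx=+3,dy=-14->D; (3,9):dx=-5,dy=-4->C; (3,10):dx=+4,dy=-1->D
  (4,5):dx=-2,dy=+11->D; (4,6):dx=+1,dy=+14->C; (4,7):dx=+2,dy=+1->C; (4,8):dx=+7,dy=-5->D
  (4,9):dx=-1,dy=+5->D; (4,10):dx=+8,dy=+8->C; (5,6):dx=+3,dy=+3->C; (5,7):dx=+4,dy=-10->D
  (5,8):dx=+9,dy=-16->D; (5,9):dx=+1,dy=-6->D; (5,10):dx=+10,dy=-3->D; (6,7):dx=+1,dy=-13->D
  (6,8):dx=+6,dy=-19->D; (6,9):dx=-2,dy=-9->C; (6,10):dx=+7,dy=-6->D; (7,8):dx=+5,dy=-6->D
  (7,9):dx=-3,dy=+4->D; (7,10):dx=+6,dy=+7->C; (8,9):dx=-8,dy=+10->D; (8,10):dx=+1,dy=+13->C
  (9,10):dx=+9,dy=+3->C
Step 2: C = 22, D = 23, total pairs = 45.
Step 3: tau = (C - D)/(n(n-1)/2) = (22 - 23)/45 = -0.022222.
Step 4: Exact two-sided p-value (enumerate n! = 3628800 permutations of y under H0): p = 1.000000.
Step 5: alpha = 0.05. fail to reject H0.

tau_b = -0.0222 (C=22, D=23), p = 1.000000, fail to reject H0.


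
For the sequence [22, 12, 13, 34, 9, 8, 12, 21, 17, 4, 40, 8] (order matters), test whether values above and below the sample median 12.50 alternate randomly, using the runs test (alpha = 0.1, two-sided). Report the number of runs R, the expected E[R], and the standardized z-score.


Step 1: Compute median = 12.50; label A = above, B = below.
Labels in order: ABAABBBAABAB  (n_A = 6, n_B = 6)
Step 2: Count runs R = 8.
Step 3: Under H0 (random ordering), E[R] = 2*n_A*n_B/(n_A+n_B) + 1 = 2*6*6/12 + 1 = 7.0000.
        Var[R] = 2*n_A*n_B*(2*n_A*n_B - n_A - n_B) / ((n_A+n_B)^2 * (n_A+n_B-1)) = 4320/1584 = 2.7273.
        SD[R] = 1.6514.
Step 4: Continuity-corrected z = (R - 0.5 - E[R]) / SD[R] = (8 - 0.5 - 7.0000) / 1.6514 = 0.3028.
Step 5: Two-sided p-value via normal approximation = 2*(1 - Phi(|z|)) = 0.762069.
Step 6: alpha = 0.1. fail to reject H0.

R = 8, z = 0.3028, p = 0.762069, fail to reject H0.


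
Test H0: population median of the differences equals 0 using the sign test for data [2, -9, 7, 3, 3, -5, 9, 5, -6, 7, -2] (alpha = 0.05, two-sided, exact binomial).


Step 1: Discard zero differences. Original n = 11; n_eff = number of nonzero differences = 11.
Nonzero differences (with sign): +2, -9, +7, +3, +3, -5, +9, +5, -6, +7, -2
Step 2: Count signs: positive = 7, negative = 4.
Step 3: Under H0: P(positive) = 0.5, so the number of positives S ~ Bin(11, 0.5).
Step 4: Two-sided exact p-value = sum of Bin(11,0.5) probabilities at or below the observed probability = 0.548828.
Step 5: alpha = 0.05. fail to reject H0.

n_eff = 11, pos = 7, neg = 4, p = 0.548828, fail to reject H0.


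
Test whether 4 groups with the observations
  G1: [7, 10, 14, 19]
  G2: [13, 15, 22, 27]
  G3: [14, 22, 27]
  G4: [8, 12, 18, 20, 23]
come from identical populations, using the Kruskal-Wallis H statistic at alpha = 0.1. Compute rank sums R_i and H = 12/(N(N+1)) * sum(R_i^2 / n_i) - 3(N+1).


Step 1: Combine all N = 16 observations and assign midranks.
sorted (value, group, rank): (7,G1,1), (8,G4,2), (10,G1,3), (12,G4,4), (13,G2,5), (14,G1,6.5), (14,G3,6.5), (15,G2,8), (18,G4,9), (19,G1,10), (20,G4,11), (22,G2,12.5), (22,G3,12.5), (23,G4,14), (27,G2,15.5), (27,G3,15.5)
Step 2: Sum ranks within each group.
R_1 = 20.5 (n_1 = 4)
R_2 = 41 (n_2 = 4)
R_3 = 34.5 (n_3 = 3)
R_4 = 40 (n_4 = 5)
Step 3: H = 12/(N(N+1)) * sum(R_i^2/n_i) - 3(N+1)
     = 12/(16*17) * (20.5^2/4 + 41^2/4 + 34.5^2/3 + 40^2/5) - 3*17
     = 0.044118 * 1242.06 - 51
     = 3.796875.
Step 4: Ties present; correction factor C = 1 - 18/(16^3 - 16) = 0.995588. Corrected H = 3.796875 / 0.995588 = 3.813700.
Step 5: Under H0, H ~ chi^2(3); p-value = 0.282297.
Step 6: alpha = 0.1. fail to reject H0.

H = 3.8137, df = 3, p = 0.282297, fail to reject H0.


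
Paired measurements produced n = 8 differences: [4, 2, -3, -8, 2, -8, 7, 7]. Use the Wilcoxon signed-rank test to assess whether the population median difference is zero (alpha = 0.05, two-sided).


Step 1: Drop any zero differences (none here) and take |d_i|.
|d| = [4, 2, 3, 8, 2, 8, 7, 7]
Step 2: Midrank |d_i| (ties get averaged ranks).
ranks: |4|->4, |2|->1.5, |3|->3, |8|->7.5, |2|->1.5, |8|->7.5, |7|->5.5, |7|->5.5
Step 3: Attach original signs; sum ranks with positive sign and with negative sign.
W+ = 4 + 1.5 + 1.5 + 5.5 + 5.5 = 18
W- = 3 + 7.5 + 7.5 = 18
(Check: W+ + W- = 36 should equal n(n+1)/2 = 36.)
Step 4: Test statistic W = min(W+, W-) = 18.
Step 5: Ties in |d|, so use the tie-corrected normal approximation.
        E[W] = n(n+1)/4 = 8*9/4 = 18.
        Tie groups: |d|=2 (t=2), |d|=7 (t=2), |d|=8 (t=2); sum(t^3 - t) = 18.
        Var[W] = n(n+1)(2n+1)/24 - sum(t^3-t)/48 = 1224/24 - 18/48 = 50.625.
        z = (W - E[W]) / sqrt(Var[W]) = (18 - 18) / 7.1151 = 0.0000.
        Two-sided p = 2*Phi(z) = 1.000000.
Step 6: alpha = 0.05. fail to reject H0.

W+ = 18, W- = 18, W = min = 18, p = 1.000000, fail to reject H0.


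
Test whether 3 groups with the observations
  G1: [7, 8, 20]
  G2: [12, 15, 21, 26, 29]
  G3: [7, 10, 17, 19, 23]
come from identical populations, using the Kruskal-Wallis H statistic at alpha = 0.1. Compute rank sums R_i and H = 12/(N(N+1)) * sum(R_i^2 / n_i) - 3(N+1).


Step 1: Combine all N = 13 observations and assign midranks.
sorted (value, group, rank): (7,G1,1.5), (7,G3,1.5), (8,G1,3), (10,G3,4), (12,G2,5), (15,G2,6), (17,G3,7), (19,G3,8), (20,G1,9), (21,G2,10), (23,G3,11), (26,G2,12), (29,G2,13)
Step 2: Sum ranks within each group.
R_1 = 13.5 (n_1 = 3)
R_2 = 46 (n_2 = 5)
R_3 = 31.5 (n_3 = 5)
Step 3: H = 12/(N(N+1)) * sum(R_i^2/n_i) - 3(N+1)
     = 12/(13*14) * (13.5^2/3 + 46^2/5 + 31.5^2/5) - 3*14
     = 0.065934 * 682.4 - 42
     = 2.993407.
Step 4: Ties present; correction factor C = 1 - 6/(13^3 - 13) = 0.997253. Corrected H = 2.993407 / 0.997253 = 3.001653.
Step 5: Under H0, H ~ chi^2(2); p-value = 0.222946.
Step 6: alpha = 0.1. fail to reject H0.

H = 3.0017, df = 2, p = 0.222946, fail to reject H0.


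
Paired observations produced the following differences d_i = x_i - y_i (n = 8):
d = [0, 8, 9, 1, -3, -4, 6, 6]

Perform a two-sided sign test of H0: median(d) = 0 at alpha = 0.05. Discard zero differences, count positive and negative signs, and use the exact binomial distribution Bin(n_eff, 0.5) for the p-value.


Step 1: Discard zero differences. Original n = 8; n_eff = number of nonzero differences = 7.
Nonzero differences (with sign): +8, +9, +1, -3, -4, +6, +6
Step 2: Count signs: positive = 5, negative = 2.
Step 3: Under H0: P(positive) = 0.5, so the number of positives S ~ Bin(7, 0.5).
Step 4: Two-sided exact p-value = sum of Bin(7,0.5) probabilities at or below the observed probability = 0.453125.
Step 5: alpha = 0.05. fail to reject H0.

n_eff = 7, pos = 5, neg = 2, p = 0.453125, fail to reject H0.


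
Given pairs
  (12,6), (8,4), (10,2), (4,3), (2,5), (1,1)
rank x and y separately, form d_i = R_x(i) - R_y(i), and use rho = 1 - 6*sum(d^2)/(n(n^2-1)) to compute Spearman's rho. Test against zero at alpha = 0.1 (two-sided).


Step 1: Rank x and y separately (midranks; no ties here).
rank(x): 12->6, 8->4, 10->5, 4->3, 2->2, 1->1
rank(y): 6->6, 4->4, 2->2, 3->3, 5->5, 1->1
Step 2: d_i = R_x(i) - R_y(i); compute d_i^2.
  (6-6)^2=0, (4-4)^2=0, (5-2)^2=9, (3-3)^2=0, (2-5)^2=9, (1-1)^2=0
sum(d^2) = 18.
Step 3: rho = 1 - 6*18 / (6*(6^2 - 1)) = 1 - 108/210 = 0.485714.
Step 4: Under H0, t = rho * sqrt((n-2)/(1-rho^2)) = 1.1113 ~ t(4).
Step 5: Two-sided p-value from the t-distribution with 4 df = 0.328723.
Step 6: alpha = 0.1. fail to reject H0.

rho = 0.4857, p = 0.328723, fail to reject H0 at alpha = 0.1.


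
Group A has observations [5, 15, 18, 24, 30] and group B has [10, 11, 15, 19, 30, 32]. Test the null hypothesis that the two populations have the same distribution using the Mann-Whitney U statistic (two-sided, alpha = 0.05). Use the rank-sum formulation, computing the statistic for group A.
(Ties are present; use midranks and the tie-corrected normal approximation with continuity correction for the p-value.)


Step 1: Combine and sort all 11 observations; assign midranks.
sorted (value, group): (5,X), (10,Y), (11,Y), (15,X), (15,Y), (18,X), (19,Y), (24,X), (30,X), (30,Y), (32,Y)
ranks: 5->1, 10->2, 11->3, 15->4.5, 15->4.5, 18->6, 19->7, 24->8, 30->9.5, 30->9.5, 32->11
Step 2: Rank sum for X: R1 = 1 + 4.5 + 6 + 8 + 9.5 = 29.
Step 3: U_X = R1 - n1(n1+1)/2 = 29 - 5*6/2 = 29 - 15 = 14.
       U_Y = n1*n2 - U_X = 30 - 14 = 16.
Step 4: Ties are present, so use the tie-corrected normal approximation (with continuity correction) for the p-value.
Step 5: p-value = 0.926933; compare to alpha = 0.05. fail to reject H0.

U_X = 14, p = 0.926933, fail to reject H0 at alpha = 0.05.


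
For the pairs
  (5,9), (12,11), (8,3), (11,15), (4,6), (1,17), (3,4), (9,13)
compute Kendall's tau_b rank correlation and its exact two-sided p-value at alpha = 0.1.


Step 1: Enumerate the 28 unordered pairs (i,j) with i<j and classify each by sign(x_j-x_i) * sign(y_j-y_i).
  (1,2):dx=+7,dy=+2->C; (1,3):dx=+3,dy=-6->D; (1,4):dx=+6,dy=+6->C; (1,5):dx=-1,dy=-3->C
  (1,6):dx=-4,dy=+8->D; (1,7):dx=-2,dy=-5->C; (1,8):dx=+4,dy=+4->C; (2,3):dx=-4,dy=-8->C
  (2,4):dx=-1,dy=+4->D; (2,5):dx=-8,dy=-5->C; (2,6):dx=-11,dy=+6->D; (2,7):dx=-9,dy=-7->C
  (2,8):dx=-3,dy=+2->D; (3,4):dx=+3,dy=+12->C; (3,5):dx=-4,dy=+3->D; (3,6):dx=-7,dy=+14->D
  (3,7):dx=-5,dy=+1->D; (3,8):dx=+1,dy=+10->C; (4,5):dx=-7,dy=-9->C; (4,6):dx=-10,dy=+2->D
  (4,7):dx=-8,dy=-11->C; (4,8):dx=-2,dy=-2->C; (5,6):dx=-3,dy=+11->D; (5,7):dx=-1,dy=-2->C
  (5,8):dx=+5,dy=+7->C; (6,7):dx=+2,dy=-13->D; (6,8):dx=+8,dy=-4->D; (7,8):dx=+6,dy=+9->C
Step 2: C = 16, D = 12, total pairs = 28.
Step 3: tau = (C - D)/(n(n-1)/2) = (16 - 12)/28 = 0.142857.
Step 4: Exact two-sided p-value (enumerate n! = 40320 permutations of y under H0): p = 0.719544.
Step 5: alpha = 0.1. fail to reject H0.

tau_b = 0.1429 (C=16, D=12), p = 0.719544, fail to reject H0.


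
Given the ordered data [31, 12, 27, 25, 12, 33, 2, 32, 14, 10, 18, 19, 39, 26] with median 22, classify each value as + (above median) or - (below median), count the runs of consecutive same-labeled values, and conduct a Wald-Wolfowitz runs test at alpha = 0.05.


Step 1: Compute median = 22; label A = above, B = below.
Labels in order: ABAABABABBBBAA  (n_A = 7, n_B = 7)
Step 2: Count runs R = 9.
Step 3: Under H0 (random ordering), E[R] = 2*n_A*n_B/(n_A+n_B) + 1 = 2*7*7/14 + 1 = 8.0000.
        Var[R] = 2*n_A*n_B*(2*n_A*n_B - n_A - n_B) / ((n_A+n_B)^2 * (n_A+n_B-1)) = 8232/2548 = 3.2308.
        SD[R] = 1.7974.
Step 4: Continuity-corrected z = (R - 0.5 - E[R]) / SD[R] = (9 - 0.5 - 8.0000) / 1.7974 = 0.2782.
Step 5: Two-sided p-value via normal approximation = 2*(1 - Phi(|z|)) = 0.780879.
Step 6: alpha = 0.05. fail to reject H0.

R = 9, z = 0.2782, p = 0.780879, fail to reject H0.


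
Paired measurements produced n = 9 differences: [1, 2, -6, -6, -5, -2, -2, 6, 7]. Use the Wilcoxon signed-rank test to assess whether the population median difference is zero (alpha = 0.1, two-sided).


Step 1: Drop any zero differences (none here) and take |d_i|.
|d| = [1, 2, 6, 6, 5, 2, 2, 6, 7]
Step 2: Midrank |d_i| (ties get averaged ranks).
ranks: |1|->1, |2|->3, |6|->7, |6|->7, |5|->5, |2|->3, |2|->3, |6|->7, |7|->9
Step 3: Attach original signs; sum ranks with positive sign and with negative sign.
W+ = 1 + 3 + 7 + 9 = 20
W- = 7 + 7 + 5 + 3 + 3 = 25
(Check: W+ + W- = 45 should equal n(n+1)/2 = 45.)
Step 4: Test statistic W = min(W+, W-) = 20.
Step 5: Ties in |d|, so use the tie-corrected normal approximation.
        E[W] = n(n+1)/4 = 9*10/4 = 22.5.
        Tie groups: |d|=2 (t=3), |d|=6 (t=3); sum(t^3 - t) = 48.
        Var[W] = n(n+1)(2n+1)/24 - sum(t^3-t)/48 = 1710/24 - 48/48 = 70.25.
        z = (W - E[W]) / sqrt(Var[W]) = (20 - 22.5) / 8.3815 = -0.2983.
        Two-sided p = 2*Phi(z) = 0.765493.
Step 6: alpha = 0.1. fail to reject H0.

W+ = 20, W- = 25, W = min = 20, p = 0.765493, fail to reject H0.


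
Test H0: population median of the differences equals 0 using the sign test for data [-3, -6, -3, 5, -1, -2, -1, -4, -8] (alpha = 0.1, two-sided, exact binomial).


Step 1: Discard zero differences. Original n = 9; n_eff = number of nonzero differences = 9.
Nonzero differences (with sign): -3, -6, -3, +5, -1, -2, -1, -4, -8
Step 2: Count signs: positive = 1, negative = 8.
Step 3: Under H0: P(positive) = 0.5, so the number of positives S ~ Bin(9, 0.5).
Step 4: Two-sided exact p-value = sum of Bin(9,0.5) probabilities at or below the observed probability = 0.039062.
Step 5: alpha = 0.1. reject H0.

n_eff = 9, pos = 1, neg = 8, p = 0.039062, reject H0.


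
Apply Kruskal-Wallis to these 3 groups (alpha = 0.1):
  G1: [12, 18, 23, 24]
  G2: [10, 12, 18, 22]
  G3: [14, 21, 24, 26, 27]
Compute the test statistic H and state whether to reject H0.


Step 1: Combine all N = 13 observations and assign midranks.
sorted (value, group, rank): (10,G2,1), (12,G1,2.5), (12,G2,2.5), (14,G3,4), (18,G1,5.5), (18,G2,5.5), (21,G3,7), (22,G2,8), (23,G1,9), (24,G1,10.5), (24,G3,10.5), (26,G3,12), (27,G3,13)
Step 2: Sum ranks within each group.
R_1 = 27.5 (n_1 = 4)
R_2 = 17 (n_2 = 4)
R_3 = 46.5 (n_3 = 5)
Step 3: H = 12/(N(N+1)) * sum(R_i^2/n_i) - 3(N+1)
     = 12/(13*14) * (27.5^2/4 + 17^2/4 + 46.5^2/5) - 3*14
     = 0.065934 * 693.763 - 42
     = 3.742582.
Step 4: Ties present; correction factor C = 1 - 18/(13^3 - 13) = 0.991758. Corrected H = 3.742582 / 0.991758 = 3.773684.
Step 5: Under H0, H ~ chi^2(2); p-value = 0.151550.
Step 6: alpha = 0.1. fail to reject H0.

H = 3.7737, df = 2, p = 0.151550, fail to reject H0.


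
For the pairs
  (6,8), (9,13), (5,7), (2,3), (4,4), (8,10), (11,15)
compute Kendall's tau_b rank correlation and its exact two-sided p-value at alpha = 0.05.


Step 1: Enumerate the 21 unordered pairs (i,j) with i<j and classify each by sign(x_j-x_i) * sign(y_j-y_i).
  (1,2):dx=+3,dy=+5->C; (1,3):dx=-1,dy=-1->C; (1,4):dx=-4,dy=-5->C; (1,5):dx=-2,dy=-4->C
  (1,6):dx=+2,dy=+2->C; (1,7):dx=+5,dy=+7->C; (2,3):dx=-4,dy=-6->C; (2,4):dx=-7,dy=-10->C
  (2,5):dx=-5,dy=-9->C; (2,6):dx=-1,dy=-3->C; (2,7):dx=+2,dy=+2->C; (3,4):dx=-3,dy=-4->C
  (3,5):dx=-1,dy=-3->C; (3,6):dx=+3,dy=+3->C; (3,7):dx=+6,dy=+8->C; (4,5):dx=+2,dy=+1->C
  (4,6):dx=+6,dy=+7->C; (4,7):dx=+9,dy=+12->C; (5,6):dx=+4,dy=+6->C; (5,7):dx=+7,dy=+11->C
  (6,7):dx=+3,dy=+5->C
Step 2: C = 21, D = 0, total pairs = 21.
Step 3: tau = (C - D)/(n(n-1)/2) = (21 - 0)/21 = 1.000000.
Step 4: Exact two-sided p-value (enumerate n! = 5040 permutations of y under H0): p = 0.000397.
Step 5: alpha = 0.05. reject H0.

tau_b = 1.0000 (C=21, D=0), p = 0.000397, reject H0.


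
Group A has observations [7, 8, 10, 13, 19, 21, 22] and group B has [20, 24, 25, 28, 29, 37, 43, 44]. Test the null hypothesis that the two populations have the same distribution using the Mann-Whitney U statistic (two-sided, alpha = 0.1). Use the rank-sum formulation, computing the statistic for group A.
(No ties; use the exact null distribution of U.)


Step 1: Combine and sort all 15 observations; assign midranks.
sorted (value, group): (7,X), (8,X), (10,X), (13,X), (19,X), (20,Y), (21,X), (22,X), (24,Y), (25,Y), (28,Y), (29,Y), (37,Y), (43,Y), (44,Y)
ranks: 7->1, 8->2, 10->3, 13->4, 19->5, 20->6, 21->7, 22->8, 24->9, 25->10, 28->11, 29->12, 37->13, 43->14, 44->15
Step 2: Rank sum for X: R1 = 1 + 2 + 3 + 4 + 5 + 7 + 8 = 30.
Step 3: U_X = R1 - n1(n1+1)/2 = 30 - 7*8/2 = 30 - 28 = 2.
       U_Y = n1*n2 - U_X = 56 - 2 = 54.
Step 4: No ties, so the exact null distribution of U (based on enumerating the C(15,7) = 6435 equally likely rank assignments) gives the two-sided p-value.
Step 5: p-value = 0.001243; compare to alpha = 0.1. reject H0.

U_X = 2, p = 0.001243, reject H0 at alpha = 0.1.


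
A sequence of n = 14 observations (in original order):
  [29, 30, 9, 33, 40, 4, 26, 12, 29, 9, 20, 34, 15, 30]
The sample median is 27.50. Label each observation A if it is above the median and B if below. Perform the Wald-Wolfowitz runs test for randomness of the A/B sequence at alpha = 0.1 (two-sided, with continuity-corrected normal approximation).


Step 1: Compute median = 27.50; label A = above, B = below.
Labels in order: AABAABBBABBABA  (n_A = 7, n_B = 7)
Step 2: Count runs R = 9.
Step 3: Under H0 (random ordering), E[R] = 2*n_A*n_B/(n_A+n_B) + 1 = 2*7*7/14 + 1 = 8.0000.
        Var[R] = 2*n_A*n_B*(2*n_A*n_B - n_A - n_B) / ((n_A+n_B)^2 * (n_A+n_B-1)) = 8232/2548 = 3.2308.
        SD[R] = 1.7974.
Step 4: Continuity-corrected z = (R - 0.5 - E[R]) / SD[R] = (9 - 0.5 - 8.0000) / 1.7974 = 0.2782.
Step 5: Two-sided p-value via normal approximation = 2*(1 - Phi(|z|)) = 0.780879.
Step 6: alpha = 0.1. fail to reject H0.

R = 9, z = 0.2782, p = 0.780879, fail to reject H0.


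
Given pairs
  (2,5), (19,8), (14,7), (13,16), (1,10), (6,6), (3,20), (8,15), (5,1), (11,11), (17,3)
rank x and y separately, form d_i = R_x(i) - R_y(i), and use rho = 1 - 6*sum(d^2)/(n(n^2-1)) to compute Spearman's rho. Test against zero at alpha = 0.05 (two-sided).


Step 1: Rank x and y separately (midranks; no ties here).
rank(x): 2->2, 19->11, 14->9, 13->8, 1->1, 6->5, 3->3, 8->6, 5->4, 11->7, 17->10
rank(y): 5->3, 8->6, 7->5, 16->10, 10->7, 6->4, 20->11, 15->9, 1->1, 11->8, 3->2
Step 2: d_i = R_x(i) - R_y(i); compute d_i^2.
  (2-3)^2=1, (11-6)^2=25, (9-5)^2=16, (8-10)^2=4, (1-7)^2=36, (5-4)^2=1, (3-11)^2=64, (6-9)^2=9, (4-1)^2=9, (7-8)^2=1, (10-2)^2=64
sum(d^2) = 230.
Step 3: rho = 1 - 6*230 / (11*(11^2 - 1)) = 1 - 1380/1320 = -0.045455.
Step 4: Under H0, t = rho * sqrt((n-2)/(1-rho^2)) = -0.1365 ~ t(9).
Step 5: Two-sided p-value from the t-distribution with 9 df = 0.894427.
Step 6: alpha = 0.05. fail to reject H0.

rho = -0.0455, p = 0.894427, fail to reject H0 at alpha = 0.05.
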